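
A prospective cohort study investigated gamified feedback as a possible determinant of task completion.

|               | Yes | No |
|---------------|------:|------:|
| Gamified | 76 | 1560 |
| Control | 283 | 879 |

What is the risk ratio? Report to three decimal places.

0.191

Cells: a = 76, b = 1560, c = 283, d = 879.
Risk in exposed = 76/1636 = 0.04645; risk in unexposed = 283/1162 = 0.24355.
RR = 0.04645 / 0.24355 = 0.19074
The risk is 81% lower among the exposed than among the unexposed.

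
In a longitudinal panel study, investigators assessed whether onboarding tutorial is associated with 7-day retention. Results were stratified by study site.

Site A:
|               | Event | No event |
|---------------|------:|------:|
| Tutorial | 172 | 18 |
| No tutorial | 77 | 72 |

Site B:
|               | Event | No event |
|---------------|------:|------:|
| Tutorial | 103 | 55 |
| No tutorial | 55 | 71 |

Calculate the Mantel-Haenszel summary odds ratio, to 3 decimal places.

4.225

OR_MH = Σ(aᵢdᵢ/nᵢ) / Σ(bᵢcᵢ/nᵢ), where nᵢ is the stratum total.
Stratum 1 (Site A): n = 339; a·d/n = 172·72/339 = 36.5310; b·c/n = 18·77/339 = 4.0885
Stratum 2 (Site B): n = 284; a·d/n = 103·71/284 = 25.7500; b·c/n = 55·55/284 = 10.6514
OR_MH = (36.5310 + 25.7500) / (4.0885 + 10.6514) = 62.2810 / 14.7399 = 4.22533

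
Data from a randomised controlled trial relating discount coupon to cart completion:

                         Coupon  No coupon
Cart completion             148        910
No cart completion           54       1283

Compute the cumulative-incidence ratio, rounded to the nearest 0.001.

Reading the table with exposure as columns: a = 148 (Coupon, case), b = 54 (Coupon, non-case), c = 910 (No coupon, case), d = 1283.
Risk in exposed = 148/202 = 0.73267; risk in unexposed = 910/2193 = 0.41496.
RR = 0.73267 / 0.41496 = 1.76566
The risk among the exposed is 1.77 times that among the unexposed.

1.766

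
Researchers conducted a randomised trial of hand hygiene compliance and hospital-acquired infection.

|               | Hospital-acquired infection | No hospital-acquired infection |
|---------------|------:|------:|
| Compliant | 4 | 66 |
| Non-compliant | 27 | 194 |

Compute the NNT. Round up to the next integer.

Risk in treated group = 4/70 = 0.05714; risk in control = 27/221 = 0.12217.
Absolute risk reduction = 0.12217 − 0.05714 = 0.06503
NNT = 1 / ARR = 1 / 0.06503 = 15.378 → round up → 16

16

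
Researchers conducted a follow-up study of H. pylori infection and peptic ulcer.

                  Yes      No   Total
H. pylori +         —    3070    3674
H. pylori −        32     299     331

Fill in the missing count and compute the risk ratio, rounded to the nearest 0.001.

The missing cell is in the exposed row: 3674 − 3070 = 604.
So a = 604, b = 3070, c = 32, d = 299.
RR = [a/(a+b)] / [c/(c+d)] = (604/3674) / (32/331) = 0.16440/0.09668 = 1.70050

1.700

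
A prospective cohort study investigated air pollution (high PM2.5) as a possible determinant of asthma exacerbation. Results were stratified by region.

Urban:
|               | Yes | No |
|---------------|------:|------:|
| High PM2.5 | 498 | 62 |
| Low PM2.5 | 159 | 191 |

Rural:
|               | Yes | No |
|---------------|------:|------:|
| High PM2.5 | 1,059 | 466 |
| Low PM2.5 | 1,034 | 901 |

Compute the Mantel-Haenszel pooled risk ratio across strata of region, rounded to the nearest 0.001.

RR_MH = Σ(aᵢ·n₀ᵢ/nᵢ) / Σ(cᵢ·n₁ᵢ/nᵢ), with n₁ᵢ = aᵢ+bᵢ (exposed), n₀ᵢ = cᵢ+dᵢ (unexposed), nᵢ = n₁ᵢ+n₀ᵢ.
Stratum 1 (Urban): n₁ = 560, n₀ = 350, n = 910; a·n₀/n = 498·350/910 = 191.5385; c·n₁/n = 159·560/910 = 97.8462
Stratum 2 (Rural): n₁ = 1525, n₀ = 1935, n = 3460; a·n₀/n = 1059·1935/3460 = 592.2442; c·n₁/n = 1034·1525/3460 = 455.7370
RR_MH = (191.5385 + 592.2442) / (97.8462 + 455.7370) = 783.7827 / 553.5831 = 1.41584

1.416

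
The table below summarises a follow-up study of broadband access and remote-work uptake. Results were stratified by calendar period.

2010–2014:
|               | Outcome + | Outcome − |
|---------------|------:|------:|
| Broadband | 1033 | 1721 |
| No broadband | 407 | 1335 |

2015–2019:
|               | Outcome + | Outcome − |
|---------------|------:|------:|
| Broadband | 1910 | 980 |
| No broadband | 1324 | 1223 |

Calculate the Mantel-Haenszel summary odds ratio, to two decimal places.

1.87

OR_MH = Σ(aᵢdᵢ/nᵢ) / Σ(bᵢcᵢ/nᵢ), where nᵢ is the stratum total.
Stratum 1 (2010–2014): n = 4496; a·d/n = 1033·1335/4496 = 306.7293; b·c/n = 1721·407/4496 = 155.7934
Stratum 2 (2015–2019): n = 5437; a·d/n = 1910·1223/5437 = 429.6358; b·c/n = 980·1324/5437 = 238.6463
OR_MH = (306.7293 + 429.6358) / (155.7934 + 238.6463) = 736.3651 / 394.4397 = 1.86686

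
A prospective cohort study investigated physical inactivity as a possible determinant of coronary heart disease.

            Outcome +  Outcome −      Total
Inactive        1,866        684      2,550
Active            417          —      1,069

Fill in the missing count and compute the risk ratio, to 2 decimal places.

1.88

The missing cell is in the unexposed row: 1069 − 417 = 652.
So a = 1866, b = 684, c = 417, d = 652.
RR = [a/(a+b)] / [c/(c+d)] = (1866/2550) / (417/1069) = 0.73176/0.39008 = 1.87591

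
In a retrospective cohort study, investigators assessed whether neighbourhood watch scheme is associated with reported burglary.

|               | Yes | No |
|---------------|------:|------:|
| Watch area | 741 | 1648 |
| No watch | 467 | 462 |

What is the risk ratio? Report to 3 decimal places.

0.617

Cells: a = 741, b = 1648, c = 467, d = 462.
Risk in exposed = 741/2389 = 0.31017; risk in unexposed = 467/929 = 0.50269.
RR = 0.31017 / 0.50269 = 0.61702
The risk is 38% lower among the exposed than among the unexposed.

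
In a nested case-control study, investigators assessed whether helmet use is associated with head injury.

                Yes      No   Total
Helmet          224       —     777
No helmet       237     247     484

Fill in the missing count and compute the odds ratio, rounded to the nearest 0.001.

The missing cell is in the exposed row: 777 − 224 = 553.
So a = 224, b = 553, c = 237, d = 247.
OR = (a·d)/(b·c) = (224 × 247) / (553 × 237) = 55328 / 131061 = 0.42215

0.422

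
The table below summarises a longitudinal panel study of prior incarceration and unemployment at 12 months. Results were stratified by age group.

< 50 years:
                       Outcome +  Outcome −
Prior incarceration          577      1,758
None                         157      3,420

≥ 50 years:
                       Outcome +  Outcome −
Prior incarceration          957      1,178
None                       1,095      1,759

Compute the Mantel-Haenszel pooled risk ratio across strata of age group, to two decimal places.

1.69

RR_MH = Σ(aᵢ·n₀ᵢ/nᵢ) / Σ(cᵢ·n₁ᵢ/nᵢ), with n₁ᵢ = aᵢ+bᵢ (exposed), n₀ᵢ = cᵢ+dᵢ (unexposed), nᵢ = n₁ᵢ+n₀ᵢ.
Stratum 1 (< 50 years): n₁ = 2335, n₀ = 3577, n = 5912; a·n₀/n = 577·3577/5912 = 349.1084; c·n₁/n = 157·2335/5912 = 62.0086
Stratum 2 (≥ 50 years): n₁ = 2135, n₀ = 2854, n = 4989; a·n₀/n = 957·2854/4989 = 547.4600; c·n₁/n = 1095·2135/4989 = 468.5959
RR_MH = (349.1084 + 547.4600) / (62.0086 + 468.5959) = 896.5684 / 530.6045 = 1.68971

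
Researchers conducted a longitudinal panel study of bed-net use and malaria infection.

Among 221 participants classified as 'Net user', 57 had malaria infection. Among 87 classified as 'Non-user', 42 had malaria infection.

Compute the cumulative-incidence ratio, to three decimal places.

From the description: a = 57, b = 164, c = 42, d = 45.
Risk in exposed = 57/221 = 0.25792; risk in unexposed = 42/87 = 0.48276.
RR = 0.25792 / 0.48276 = 0.53426
The risk is 47% lower among the exposed than among the unexposed.

0.534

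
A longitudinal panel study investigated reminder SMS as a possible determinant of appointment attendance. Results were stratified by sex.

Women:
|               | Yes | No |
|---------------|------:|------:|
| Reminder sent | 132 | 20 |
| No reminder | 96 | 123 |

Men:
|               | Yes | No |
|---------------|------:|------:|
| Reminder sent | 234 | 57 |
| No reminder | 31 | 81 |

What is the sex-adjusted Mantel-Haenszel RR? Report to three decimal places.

RR_MH = Σ(aᵢ·n₀ᵢ/nᵢ) / Σ(cᵢ·n₁ᵢ/nᵢ), with n₁ᵢ = aᵢ+bᵢ (exposed), n₀ᵢ = cᵢ+dᵢ (unexposed), nᵢ = n₁ᵢ+n₀ᵢ.
Stratum 1 (Women): n₁ = 152, n₀ = 219, n = 371; a·n₀/n = 132·219/371 = 77.9191; c·n₁/n = 96·152/371 = 39.3315
Stratum 2 (Men): n₁ = 291, n₀ = 112, n = 403; a·n₀/n = 234·112/403 = 65.0323; c·n₁/n = 31·291/403 = 22.3846
RR_MH = (77.9191 + 65.0323) / (39.3315 + 22.3846) = 142.9514 / 61.7162 = 2.31627

2.316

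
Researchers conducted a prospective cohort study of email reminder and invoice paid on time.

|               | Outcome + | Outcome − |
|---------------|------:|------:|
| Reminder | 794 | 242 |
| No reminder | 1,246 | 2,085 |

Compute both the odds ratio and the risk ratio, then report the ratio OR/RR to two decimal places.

2.68

Cells: a = 794, b = 242, c = 1246, d = 2085.
OR = (794·2085)/(242·1246) = 1655490/301532 = 5.49026
Risk in exposed = 794/1036 = 0.76641; risk in unexposed = 1246/3331 = 0.37406; RR = 2.04888
OR/RR = 5.49026 / 2.04888 = 2.67964
The outcome is not rare, so the OR lies further from 1 than the RR.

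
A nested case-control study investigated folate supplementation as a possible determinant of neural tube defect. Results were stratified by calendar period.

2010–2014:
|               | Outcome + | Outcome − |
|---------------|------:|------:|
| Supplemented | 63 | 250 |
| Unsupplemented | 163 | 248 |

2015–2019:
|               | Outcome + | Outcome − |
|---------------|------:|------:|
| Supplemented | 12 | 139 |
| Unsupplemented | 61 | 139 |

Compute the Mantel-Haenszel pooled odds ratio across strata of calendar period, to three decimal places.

OR_MH = Σ(aᵢdᵢ/nᵢ) / Σ(bᵢcᵢ/nᵢ), where nᵢ is the stratum total.
Stratum 1 (2010–2014): n = 724; a·d/n = 63·248/724 = 21.5801; b·c/n = 250·163/724 = 56.2845
Stratum 2 (2015–2019): n = 351; a·d/n = 12·139/351 = 4.7521; b·c/n = 139·61/351 = 24.1567
OR_MH = (21.5801 + 4.7521) / (56.2845 + 24.1567) = 26.3322 / 80.4412 = 0.32735

0.327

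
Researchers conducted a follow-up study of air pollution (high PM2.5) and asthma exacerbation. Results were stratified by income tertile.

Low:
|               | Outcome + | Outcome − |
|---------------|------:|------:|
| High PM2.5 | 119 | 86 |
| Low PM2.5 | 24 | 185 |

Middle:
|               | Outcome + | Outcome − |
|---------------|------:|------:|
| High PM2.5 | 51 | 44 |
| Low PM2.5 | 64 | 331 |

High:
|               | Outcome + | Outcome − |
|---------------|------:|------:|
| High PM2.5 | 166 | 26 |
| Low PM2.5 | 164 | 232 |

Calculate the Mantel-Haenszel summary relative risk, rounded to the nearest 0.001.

RR_MH = Σ(aᵢ·n₀ᵢ/nᵢ) / Σ(cᵢ·n₁ᵢ/nᵢ), with n₁ᵢ = aᵢ+bᵢ (exposed), n₀ᵢ = cᵢ+dᵢ (unexposed), nᵢ = n₁ᵢ+n₀ᵢ.
Stratum 1 (Low): n₁ = 205, n₀ = 209, n = 414; a·n₀/n = 119·209/414 = 60.0749; c·n₁/n = 24·205/414 = 11.8841
Stratum 2 (Middle): n₁ = 95, n₀ = 395, n = 490; a·n₀/n = 51·395/490 = 41.1122; c·n₁/n = 64·95/490 = 12.4082
Stratum 3 (High): n₁ = 192, n₀ = 396, n = 588; a·n₀/n = 166·396/588 = 111.7959; c·n₁/n = 164·192/588 = 53.5510
RR_MH = (60.0749 + 41.1122 + 111.7959) / (11.8841 + 12.4082 + 53.5510) = 212.9830 / 77.8432 = 2.73605

2.736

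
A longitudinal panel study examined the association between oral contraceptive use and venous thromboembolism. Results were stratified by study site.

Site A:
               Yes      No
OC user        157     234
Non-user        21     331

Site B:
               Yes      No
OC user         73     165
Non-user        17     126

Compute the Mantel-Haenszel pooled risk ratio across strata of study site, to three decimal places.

4.697

RR_MH = Σ(aᵢ·n₀ᵢ/nᵢ) / Σ(cᵢ·n₁ᵢ/nᵢ), with n₁ᵢ = aᵢ+bᵢ (exposed), n₀ᵢ = cᵢ+dᵢ (unexposed), nᵢ = n₁ᵢ+n₀ᵢ.
Stratum 1 (Site A): n₁ = 391, n₀ = 352, n = 743; a·n₀/n = 157·352/743 = 74.3795; c·n₁/n = 21·391/743 = 11.0511
Stratum 2 (Site B): n₁ = 238, n₀ = 143, n = 381; a·n₀/n = 73·143/381 = 27.3990; c·n₁/n = 17·238/381 = 10.6194
RR_MH = (74.3795 + 27.3990) / (11.0511 + 10.6194) = 101.7785 / 21.6706 = 4.69662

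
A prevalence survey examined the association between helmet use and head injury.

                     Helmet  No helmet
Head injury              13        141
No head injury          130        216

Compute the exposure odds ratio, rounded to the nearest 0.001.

Reading the table with exposure as columns: a = 13 (Helmet, case), b = 130 (Helmet, non-case), c = 141 (No helmet, case), d = 216.
OR = (a·d)/(b·c) = (13 × 216) / (130 × 141) = 2808 / 18330 = 0.15319
Exposure is associated with lower odds of head injury (OR = 0.15 < 1).

0.153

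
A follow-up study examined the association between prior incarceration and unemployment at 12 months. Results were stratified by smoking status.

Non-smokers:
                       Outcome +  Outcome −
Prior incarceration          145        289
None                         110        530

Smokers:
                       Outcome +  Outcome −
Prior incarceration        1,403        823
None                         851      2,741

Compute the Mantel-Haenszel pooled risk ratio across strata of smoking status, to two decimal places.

2.57

RR_MH = Σ(aᵢ·n₀ᵢ/nᵢ) / Σ(cᵢ·n₁ᵢ/nᵢ), with n₁ᵢ = aᵢ+bᵢ (exposed), n₀ᵢ = cᵢ+dᵢ (unexposed), nᵢ = n₁ᵢ+n₀ᵢ.
Stratum 1 (Non-smokers): n₁ = 434, n₀ = 640, n = 1074; a·n₀/n = 145·640/1074 = 86.4060; c·n₁/n = 110·434/1074 = 44.4507
Stratum 2 (Smokers): n₁ = 2226, n₀ = 3592, n = 5818; a·n₀/n = 1403·3592/5818 = 866.2042; c·n₁/n = 851·2226/5818 = 325.5975
RR_MH = (86.4060 + 866.2042) / (44.4507 + 325.5975) = 952.6102 / 370.0481 = 2.57429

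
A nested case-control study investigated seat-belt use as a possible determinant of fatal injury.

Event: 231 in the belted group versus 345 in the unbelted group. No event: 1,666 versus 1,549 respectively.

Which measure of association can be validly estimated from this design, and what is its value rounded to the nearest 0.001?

From the description: a = 231, b = 1666, c = 345, d = 1549.
This is a nested case-control study: participants were sampled on outcome status, so risks in the source population cannot be estimated directly — relative risk is not valid here. The odds ratio is the appropriate measure.
OR = (a·d)/(b·c) = (231 × 1549) / (1666 × 345) = 357819 / 574770 = 0.62254

0.623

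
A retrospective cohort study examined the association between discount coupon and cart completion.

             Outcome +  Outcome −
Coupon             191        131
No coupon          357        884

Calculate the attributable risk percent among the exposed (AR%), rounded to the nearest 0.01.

51.50

Cells: a = 191, b = 131, c = 357, d = 884.
Risk in exposed = 191/322 = 0.59317; risk in unexposed = 357/1241 = 0.28767.
RR = 0.59317/0.28767 = 2.06196
AR% = (RR − 1)/RR × 100 = (2.06196 − 1)/2.06196 × 100 = 51.5025%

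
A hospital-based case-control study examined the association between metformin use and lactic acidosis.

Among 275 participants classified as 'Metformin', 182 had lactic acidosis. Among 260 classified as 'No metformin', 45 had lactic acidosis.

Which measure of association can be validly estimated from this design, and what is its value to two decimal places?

9.35

From the description: a = 182, b = 93, c = 45, d = 215.
This is a hospital-based case-control study: participants were sampled on outcome status, so risks in the source population cannot be estimated directly — relative risk is not valid here. The odds ratio is the appropriate measure.
OR = (a·d)/(b·c) = (182 × 215) / (93 × 45) = 39130 / 4185 = 9.35006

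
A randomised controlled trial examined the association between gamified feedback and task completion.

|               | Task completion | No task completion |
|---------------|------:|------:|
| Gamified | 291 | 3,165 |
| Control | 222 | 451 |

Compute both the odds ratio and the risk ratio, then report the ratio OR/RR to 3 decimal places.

Cells: a = 291, b = 3165, c = 222, d = 451.
OR = (291·451)/(3165·222) = 131241/702630 = 0.18679
Risk in exposed = 291/3456 = 0.08420; risk in unexposed = 222/673 = 0.32987; RR = 0.25526
OR/RR = 0.18679 / 0.25526 = 0.73175
The outcome is not rare, so the OR lies further from 1 than the RR.

0.732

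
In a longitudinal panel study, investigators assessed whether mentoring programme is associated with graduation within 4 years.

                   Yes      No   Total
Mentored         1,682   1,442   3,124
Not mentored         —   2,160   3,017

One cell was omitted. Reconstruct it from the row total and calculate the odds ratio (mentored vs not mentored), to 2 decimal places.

The missing cell is in the unexposed row: 3017 − 2160 = 857.
So a = 1682, b = 1442, c = 857, d = 2160.
OR = (a·d)/(b·c) = (1682 × 2160) / (1442 × 857) = 3633120 / 1235794 = 2.93991

2.94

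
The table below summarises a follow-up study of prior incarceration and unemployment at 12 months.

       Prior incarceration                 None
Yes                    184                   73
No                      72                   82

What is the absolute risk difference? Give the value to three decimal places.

Reading the table with exposure as columns: a = 184 (Prior incarceration, case), b = 72 (Prior incarceration, non-case), c = 73 (None, case), d = 82.
Risk in exposed = 184/256 = 0.718750; risk in unexposed = 73/155 = 0.470968.
Risk difference = 0.718750 − 0.470968 = 0.247782

0.248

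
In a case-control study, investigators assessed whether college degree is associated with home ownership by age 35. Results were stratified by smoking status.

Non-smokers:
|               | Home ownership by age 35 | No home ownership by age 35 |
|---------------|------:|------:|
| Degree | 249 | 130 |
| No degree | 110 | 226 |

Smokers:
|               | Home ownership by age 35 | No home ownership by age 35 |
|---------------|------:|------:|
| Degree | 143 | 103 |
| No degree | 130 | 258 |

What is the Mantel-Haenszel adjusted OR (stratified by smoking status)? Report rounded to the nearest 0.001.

3.329

OR_MH = Σ(aᵢdᵢ/nᵢ) / Σ(bᵢcᵢ/nᵢ), where nᵢ is the stratum total.
Stratum 1 (Non-smokers): n = 715; a·d/n = 249·226/715 = 78.7049; b·c/n = 130·110/715 = 20.0000
Stratum 2 (Smokers): n = 634; a·d/n = 143·258/634 = 58.1924; b·c/n = 103·130/634 = 21.1199
OR_MH = (78.7049 + 58.1924) / (20.0000 + 21.1199) = 136.8973 / 41.1199 = 3.32923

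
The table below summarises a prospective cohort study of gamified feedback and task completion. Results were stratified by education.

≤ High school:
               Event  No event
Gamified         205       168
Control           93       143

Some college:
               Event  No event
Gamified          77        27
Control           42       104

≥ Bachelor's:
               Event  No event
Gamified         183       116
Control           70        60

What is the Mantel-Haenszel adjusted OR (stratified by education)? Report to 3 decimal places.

2.153

OR_MH = Σ(aᵢdᵢ/nᵢ) / Σ(bᵢcᵢ/nᵢ), where nᵢ is the stratum total.
Stratum 1 (≤ High school): n = 609; a·d/n = 205·143/609 = 48.1363; b·c/n = 168·93/609 = 25.6552
Stratum 2 (Some college): n = 250; a·d/n = 77·104/250 = 32.0320; b·c/n = 27·42/250 = 4.5360
Stratum 3 (≥ Bachelor's): n = 429; a·d/n = 183·60/429 = 25.5944; b·c/n = 116·70/429 = 18.9277
OR_MH = (48.1363 + 32.0320 + 25.5944) / (25.6552 + 4.5360 + 18.9277) = 105.7627 / 49.1189 = 2.15320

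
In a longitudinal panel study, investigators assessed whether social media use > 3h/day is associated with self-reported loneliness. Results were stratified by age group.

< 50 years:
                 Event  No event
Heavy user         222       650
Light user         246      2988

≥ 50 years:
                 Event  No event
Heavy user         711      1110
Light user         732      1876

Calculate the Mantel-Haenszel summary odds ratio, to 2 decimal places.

OR_MH = Σ(aᵢdᵢ/nᵢ) / Σ(bᵢcᵢ/nᵢ), where nᵢ is the stratum total.
Stratum 1 (< 50 years): n = 4106; a·d/n = 222·2988/4106 = 161.5528; b·c/n = 650·246/4106 = 38.9430
Stratum 2 (≥ 50 years): n = 4429; a·d/n = 711·1876/4429 = 301.1596; b·c/n = 1110·732/4429 = 183.4545
OR_MH = (161.5528 + 301.1596) / (38.9430 + 183.4545) = 462.7125 / 222.3975 = 2.08056

2.08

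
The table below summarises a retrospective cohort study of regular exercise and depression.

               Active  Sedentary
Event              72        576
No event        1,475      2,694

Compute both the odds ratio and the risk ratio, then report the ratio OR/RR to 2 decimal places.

Reading the table with exposure as columns: a = 72 (Active, case), b = 1475 (Active, non-case), c = 576 (Sedentary, case), d = 2694.
OR = (72·2694)/(1475·576) = 193968/849600 = 0.22831
Risk in exposed = 72/1547 = 0.04654; risk in unexposed = 576/3270 = 0.17615; RR = 0.26422
OR/RR = 0.22831 / 0.26422 = 0.86407
The outcome is not rare, so the OR lies further from 1 than the RR.

0.86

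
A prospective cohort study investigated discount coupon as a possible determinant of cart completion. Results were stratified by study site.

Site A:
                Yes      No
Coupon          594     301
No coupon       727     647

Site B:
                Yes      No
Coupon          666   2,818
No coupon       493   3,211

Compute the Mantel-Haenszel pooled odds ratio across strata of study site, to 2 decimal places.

OR_MH = Σ(aᵢdᵢ/nᵢ) / Σ(bᵢcᵢ/nᵢ), where nᵢ is the stratum total.
Stratum 1 (Site A): n = 2269; a·d/n = 594·647/2269 = 169.3777; b·c/n = 301·727/2269 = 96.4420
Stratum 2 (Site B): n = 7188; a·d/n = 666·3211/7188 = 297.5134; b·c/n = 2818·493/7188 = 193.2769
OR_MH = (169.3777 + 297.5134) / (96.4420 + 193.2769) = 466.8911 / 289.7189 = 1.61153

1.61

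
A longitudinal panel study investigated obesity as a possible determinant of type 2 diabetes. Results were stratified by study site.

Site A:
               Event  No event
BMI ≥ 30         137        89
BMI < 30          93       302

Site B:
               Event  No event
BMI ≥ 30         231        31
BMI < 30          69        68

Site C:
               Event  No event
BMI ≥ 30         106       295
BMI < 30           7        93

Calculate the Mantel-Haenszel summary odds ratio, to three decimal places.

OR_MH = Σ(aᵢdᵢ/nᵢ) / Σ(bᵢcᵢ/nᵢ), where nᵢ is the stratum total.
Stratum 1 (Site A): n = 621; a·d/n = 137·302/621 = 66.6248; b·c/n = 89·93/621 = 13.3285
Stratum 2 (Site B): n = 399; a·d/n = 231·68/399 = 39.3684; b·c/n = 31·69/399 = 5.3609
Stratum 3 (Site C): n = 501; a·d/n = 106·93/501 = 19.6766; b·c/n = 295·7/501 = 4.1218
OR_MH = (66.6248 + 39.3684 + 19.6766) / (13.3285 + 5.3609 + 4.1218) = 125.6699 / 22.8112 = 5.50914

5.509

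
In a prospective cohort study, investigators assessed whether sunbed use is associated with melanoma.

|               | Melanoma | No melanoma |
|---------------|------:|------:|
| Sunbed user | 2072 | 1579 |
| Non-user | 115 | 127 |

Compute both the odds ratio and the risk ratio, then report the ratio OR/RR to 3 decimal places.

Cells: a = 2072, b = 1579, c = 115, d = 127.
OR = (2072·127)/(1579·115) = 263144/181585 = 1.44915
Risk in exposed = 2072/3651 = 0.56752; risk in unexposed = 115/242 = 0.47521; RR = 1.19425
OR/RR = 1.44915 / 1.19425 = 1.21344
The outcome is not rare, so the OR lies further from 1 than the RR.

1.213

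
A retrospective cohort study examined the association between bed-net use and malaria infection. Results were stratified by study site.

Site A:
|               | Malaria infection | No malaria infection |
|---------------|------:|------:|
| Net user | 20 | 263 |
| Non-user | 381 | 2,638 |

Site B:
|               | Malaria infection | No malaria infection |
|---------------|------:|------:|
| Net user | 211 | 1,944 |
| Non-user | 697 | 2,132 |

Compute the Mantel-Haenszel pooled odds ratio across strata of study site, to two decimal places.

OR_MH = Σ(aᵢdᵢ/nᵢ) / Σ(bᵢcᵢ/nᵢ), where nᵢ is the stratum total.
Stratum 1 (Site A): n = 3302; a·d/n = 20·2638/3302 = 15.9782; b·c/n = 263·381/3302 = 30.3462
Stratum 2 (Site B): n = 4984; a·d/n = 211·2132/4984 = 90.2592; b·c/n = 1944·697/4984 = 271.8636
OR_MH = (15.9782 + 90.2592) / (30.3462 + 271.8636) = 106.2374 / 302.2097 = 0.35154

0.35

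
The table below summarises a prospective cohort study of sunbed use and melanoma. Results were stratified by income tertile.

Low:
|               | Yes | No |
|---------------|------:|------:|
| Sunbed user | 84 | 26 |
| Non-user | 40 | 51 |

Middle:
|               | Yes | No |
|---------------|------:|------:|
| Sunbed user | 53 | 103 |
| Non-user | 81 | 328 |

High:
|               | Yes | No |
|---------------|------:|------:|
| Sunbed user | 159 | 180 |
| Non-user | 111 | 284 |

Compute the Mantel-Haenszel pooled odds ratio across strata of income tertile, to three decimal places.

2.409

OR_MH = Σ(aᵢdᵢ/nᵢ) / Σ(bᵢcᵢ/nᵢ), where nᵢ is the stratum total.
Stratum 1 (Low): n = 201; a·d/n = 84·51/201 = 21.3134; b·c/n = 26·40/201 = 5.1741
Stratum 2 (Middle): n = 565; a·d/n = 53·328/565 = 30.7681; b·c/n = 103·81/565 = 14.7664
Stratum 3 (High): n = 734; a·d/n = 159·284/734 = 61.5204; b·c/n = 180·111/734 = 27.2207
OR_MH = (21.3134 + 30.7681 + 61.5204) / (5.1741 + 14.7664 + 27.2207) = 113.6020 / 47.1612 = 2.40880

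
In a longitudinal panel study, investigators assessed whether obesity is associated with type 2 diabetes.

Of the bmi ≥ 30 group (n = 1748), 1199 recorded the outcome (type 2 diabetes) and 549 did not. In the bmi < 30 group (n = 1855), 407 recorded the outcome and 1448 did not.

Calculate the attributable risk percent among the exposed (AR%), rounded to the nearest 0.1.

68.0

From the description: a = 1199, b = 549, c = 407, d = 1448.
Risk in exposed = 1199/1748 = 0.68593; risk in unexposed = 407/1855 = 0.21941.
RR = 0.68593/0.21941 = 3.12628
AR% = (RR − 1)/RR × 100 = (3.12628 − 1)/3.12628 × 100 = 68.0131%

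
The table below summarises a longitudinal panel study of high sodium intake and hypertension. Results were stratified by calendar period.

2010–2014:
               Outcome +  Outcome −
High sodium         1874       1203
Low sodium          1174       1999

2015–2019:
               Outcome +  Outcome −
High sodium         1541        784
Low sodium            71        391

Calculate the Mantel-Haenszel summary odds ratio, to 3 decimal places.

OR_MH = Σ(aᵢdᵢ/nᵢ) / Σ(bᵢcᵢ/nᵢ), where nᵢ is the stratum total.
Stratum 1 (2010–2014): n = 6250; a·d/n = 1874·1999/6250 = 599.3802; b·c/n = 1203·1174/6250 = 225.9715
Stratum 2 (2015–2019): n = 2787; a·d/n = 1541·391/2787 = 216.1934; b·c/n = 784·71/2787 = 19.9727
OR_MH = (599.3802 + 216.1934) / (225.9715 + 19.9727) = 815.5736 / 245.9443 = 3.31609

3.316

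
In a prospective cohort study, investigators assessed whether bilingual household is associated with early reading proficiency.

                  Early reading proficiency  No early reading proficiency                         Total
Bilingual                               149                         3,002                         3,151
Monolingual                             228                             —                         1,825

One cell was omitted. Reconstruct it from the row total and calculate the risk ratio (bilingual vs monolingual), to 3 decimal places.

The missing cell is in the unexposed row: 1825 − 228 = 1597.
So a = 149, b = 3002, c = 228, d = 1597.
RR = [a/(a+b)] / [c/(c+d)] = (149/3151) / (228/1825) = 0.04729/0.12493 = 0.37850

0.379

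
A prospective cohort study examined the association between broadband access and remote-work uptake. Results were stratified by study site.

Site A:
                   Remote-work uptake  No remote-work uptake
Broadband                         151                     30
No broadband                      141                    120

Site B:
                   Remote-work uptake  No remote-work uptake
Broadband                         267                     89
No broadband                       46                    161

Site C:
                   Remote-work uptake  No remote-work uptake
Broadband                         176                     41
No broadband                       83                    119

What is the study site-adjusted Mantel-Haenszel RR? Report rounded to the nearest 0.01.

2.10

RR_MH = Σ(aᵢ·n₀ᵢ/nᵢ) / Σ(cᵢ·n₁ᵢ/nᵢ), with n₁ᵢ = aᵢ+bᵢ (exposed), n₀ᵢ = cᵢ+dᵢ (unexposed), nᵢ = n₁ᵢ+n₀ᵢ.
Stratum 1 (Site A): n₁ = 181, n₀ = 261, n = 442; a·n₀/n = 151·261/442 = 89.1652; c·n₁/n = 141·181/442 = 57.7398
Stratum 2 (Site B): n₁ = 356, n₀ = 207, n = 563; a·n₀/n = 267·207/563 = 98.1687; c·n₁/n = 46·356/563 = 29.0870
Stratum 3 (Site C): n₁ = 217, n₀ = 202, n = 419; a·n₀/n = 176·202/419 = 84.8496; c·n₁/n = 83·217/419 = 42.9857
RR_MH = (89.1652 + 98.1687 + 84.8496) / (57.7398 + 29.0870 + 42.9857) = 272.1835 / 129.8125 = 2.09674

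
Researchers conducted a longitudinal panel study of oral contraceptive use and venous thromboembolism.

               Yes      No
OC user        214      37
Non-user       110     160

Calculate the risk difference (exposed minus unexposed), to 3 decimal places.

0.445

Cells: a = 214, b = 37, c = 110, d = 160.
Risk in exposed = 214/251 = 0.852590; risk in unexposed = 110/270 = 0.407407.
Risk difference = 0.852590 − 0.407407 = 0.445182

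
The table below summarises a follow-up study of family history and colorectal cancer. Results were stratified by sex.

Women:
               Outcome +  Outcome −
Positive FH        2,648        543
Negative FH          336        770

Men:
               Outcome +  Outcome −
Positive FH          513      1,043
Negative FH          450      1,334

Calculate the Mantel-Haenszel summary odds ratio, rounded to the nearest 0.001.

3.713

OR_MH = Σ(aᵢdᵢ/nᵢ) / Σ(bᵢcᵢ/nᵢ), where nᵢ is the stratum total.
Stratum 1 (Women): n = 4297; a·d/n = 2648·770/4297 = 474.5078; b·c/n = 543·336/4297 = 42.4594
Stratum 2 (Men): n = 3340; a·d/n = 513·1334/3340 = 204.8928; b·c/n = 1043·450/3340 = 140.5240
OR_MH = (474.5078 + 204.8928) / (42.4594 + 140.5240) = 679.4006 / 182.9833 = 3.71291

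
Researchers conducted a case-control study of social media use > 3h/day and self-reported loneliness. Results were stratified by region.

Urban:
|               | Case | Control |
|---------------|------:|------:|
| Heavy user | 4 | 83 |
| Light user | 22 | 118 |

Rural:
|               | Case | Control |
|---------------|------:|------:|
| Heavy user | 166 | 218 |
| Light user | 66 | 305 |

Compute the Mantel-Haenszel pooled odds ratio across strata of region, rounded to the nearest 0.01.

2.55

OR_MH = Σ(aᵢdᵢ/nᵢ) / Σ(bᵢcᵢ/nᵢ), where nᵢ is the stratum total.
Stratum 1 (Urban): n = 227; a·d/n = 4·118/227 = 2.0793; b·c/n = 83·22/227 = 8.0441
Stratum 2 (Rural): n = 755; a·d/n = 166·305/755 = 67.0596; b·c/n = 218·66/755 = 19.0570
OR_MH = (2.0793 + 67.0596) / (8.0441 + 19.0570) = 69.1389 / 27.1010 = 2.55116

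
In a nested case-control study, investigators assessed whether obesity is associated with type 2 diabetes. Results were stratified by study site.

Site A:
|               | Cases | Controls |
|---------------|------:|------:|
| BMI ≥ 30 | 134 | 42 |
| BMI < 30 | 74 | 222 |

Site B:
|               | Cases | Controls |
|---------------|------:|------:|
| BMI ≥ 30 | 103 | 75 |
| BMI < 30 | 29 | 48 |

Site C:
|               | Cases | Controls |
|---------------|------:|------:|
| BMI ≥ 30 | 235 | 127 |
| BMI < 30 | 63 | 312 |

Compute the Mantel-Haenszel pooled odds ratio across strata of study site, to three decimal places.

7.004

OR_MH = Σ(aᵢdᵢ/nᵢ) / Σ(bᵢcᵢ/nᵢ), where nᵢ is the stratum total.
Stratum 1 (Site A): n = 472; a·d/n = 134·222/472 = 63.0254; b·c/n = 42·74/472 = 6.5847
Stratum 2 (Site B): n = 255; a·d/n = 103·48/255 = 19.3882; b·c/n = 75·29/255 = 8.5294
Stratum 3 (Site C): n = 737; a·d/n = 235·312/737 = 99.4844; b·c/n = 127·63/737 = 10.8562
OR_MH = (63.0254 + 19.3882 + 99.4844) / (6.5847 + 8.5294 + 10.8562) = 181.8981 / 25.9703 = 7.00407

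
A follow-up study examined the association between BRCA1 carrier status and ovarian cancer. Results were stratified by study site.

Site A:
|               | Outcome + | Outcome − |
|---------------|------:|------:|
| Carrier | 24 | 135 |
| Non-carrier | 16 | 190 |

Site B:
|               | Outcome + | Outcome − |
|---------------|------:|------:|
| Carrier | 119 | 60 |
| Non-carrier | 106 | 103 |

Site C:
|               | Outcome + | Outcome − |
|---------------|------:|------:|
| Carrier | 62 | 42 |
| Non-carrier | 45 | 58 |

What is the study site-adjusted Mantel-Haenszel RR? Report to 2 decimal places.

1.38

RR_MH = Σ(aᵢ·n₀ᵢ/nᵢ) / Σ(cᵢ·n₁ᵢ/nᵢ), with n₁ᵢ = aᵢ+bᵢ (exposed), n₀ᵢ = cᵢ+dᵢ (unexposed), nᵢ = n₁ᵢ+n₀ᵢ.
Stratum 1 (Site A): n₁ = 159, n₀ = 206, n = 365; a·n₀/n = 24·206/365 = 13.5452; c·n₁/n = 16·159/365 = 6.9699
Stratum 2 (Site B): n₁ = 179, n₀ = 209, n = 388; a·n₀/n = 119·209/388 = 64.1005; c·n₁/n = 106·179/388 = 48.9021
Stratum 3 (Site C): n₁ = 104, n₀ = 103, n = 207; a·n₀/n = 62·103/207 = 30.8502; c·n₁/n = 45·104/207 = 22.6087
RR_MH = (13.5452 + 64.1005 + 30.8502) / (6.9699 + 48.9021 + 22.6087) = 108.4960 / 78.4806 = 1.38246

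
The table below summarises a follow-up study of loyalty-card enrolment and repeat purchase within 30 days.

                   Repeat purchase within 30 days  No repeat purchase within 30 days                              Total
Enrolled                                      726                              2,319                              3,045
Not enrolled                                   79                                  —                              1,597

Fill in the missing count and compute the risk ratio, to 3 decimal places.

4.820

The missing cell is in the unexposed row: 1597 − 79 = 1518.
So a = 726, b = 2319, c = 79, d = 1518.
RR = [a/(a+b)] / [c/(c+d)] = (726/3045) / (79/1597) = 0.23842/0.04947 = 4.81978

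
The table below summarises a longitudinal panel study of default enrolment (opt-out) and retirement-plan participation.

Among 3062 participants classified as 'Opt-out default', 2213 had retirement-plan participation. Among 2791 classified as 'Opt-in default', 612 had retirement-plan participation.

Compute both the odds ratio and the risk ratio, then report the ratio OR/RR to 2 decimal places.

From the description: a = 2213, b = 849, c = 612, d = 2179.
OR = (2213·2179)/(849·612) = 4822127/519588 = 9.28067
Risk in exposed = 2213/3062 = 0.72273; risk in unexposed = 612/2791 = 0.21928; RR = 3.29598
OR/RR = 9.28067 / 3.29598 = 2.81576
The outcome is not rare, so the OR lies further from 1 than the RR.

2.82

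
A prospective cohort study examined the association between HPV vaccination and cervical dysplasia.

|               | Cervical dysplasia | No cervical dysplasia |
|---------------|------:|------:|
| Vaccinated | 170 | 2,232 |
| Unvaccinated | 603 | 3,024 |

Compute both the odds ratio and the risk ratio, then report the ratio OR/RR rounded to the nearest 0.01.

Cells: a = 170, b = 2232, c = 603, d = 3024.
OR = (170·3024)/(2232·603) = 514080/1345896 = 0.38196
Risk in exposed = 170/2402 = 0.07077; risk in unexposed = 603/3627 = 0.16625; RR = 0.42570
OR/RR = 0.38196 / 0.42570 = 0.89725
The outcome is not rare, so the OR lies further from 1 than the RR.

0.90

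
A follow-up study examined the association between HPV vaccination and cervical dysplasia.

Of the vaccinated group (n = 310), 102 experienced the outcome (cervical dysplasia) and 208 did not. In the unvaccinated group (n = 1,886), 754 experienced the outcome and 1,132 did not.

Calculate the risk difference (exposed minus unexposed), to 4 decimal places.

-0.0708

From the description: a = 102, b = 208, c = 754, d = 1132.
Risk in exposed = 102/310 = 0.329032; risk in unexposed = 754/1886 = 0.399788.
Risk difference = 0.329032 − 0.399788 = -0.070756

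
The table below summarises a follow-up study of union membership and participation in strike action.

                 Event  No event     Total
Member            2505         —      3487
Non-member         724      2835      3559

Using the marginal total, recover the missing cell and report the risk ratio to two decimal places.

3.53

The missing cell is in the exposed row: 3487 − 2505 = 982.
So a = 2505, b = 982, c = 724, d = 2835.
RR = [a/(a+b)] / [c/(c+d)] = (2505/3487) / (724/3559) = 0.71838/0.20343 = 3.53139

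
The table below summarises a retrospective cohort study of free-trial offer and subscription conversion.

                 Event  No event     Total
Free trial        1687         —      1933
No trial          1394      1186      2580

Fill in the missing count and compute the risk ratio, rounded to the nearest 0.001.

The missing cell is in the exposed row: 1933 − 1687 = 246.
So a = 1687, b = 246, c = 1394, d = 1186.
RR = [a/(a+b)] / [c/(c+d)] = (1687/1933) / (1394/2580) = 0.87274/0.54031 = 1.61525

1.615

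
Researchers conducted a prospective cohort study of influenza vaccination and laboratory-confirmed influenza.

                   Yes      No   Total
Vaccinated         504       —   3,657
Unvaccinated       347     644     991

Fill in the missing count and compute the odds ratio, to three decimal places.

The missing cell is in the exposed row: 3657 − 504 = 3153.
So a = 504, b = 3153, c = 347, d = 644.
OR = (a·d)/(b·c) = (504 × 644) / (3153 × 347) = 324576 / 1094091 = 0.29666

0.297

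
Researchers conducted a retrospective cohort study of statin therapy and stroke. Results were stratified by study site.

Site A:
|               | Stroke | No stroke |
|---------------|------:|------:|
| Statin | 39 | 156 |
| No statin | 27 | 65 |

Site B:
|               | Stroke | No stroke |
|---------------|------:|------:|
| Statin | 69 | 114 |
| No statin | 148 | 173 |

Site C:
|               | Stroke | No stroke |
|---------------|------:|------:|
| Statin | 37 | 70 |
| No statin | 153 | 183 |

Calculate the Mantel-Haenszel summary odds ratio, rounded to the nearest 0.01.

OR_MH = Σ(aᵢdᵢ/nᵢ) / Σ(bᵢcᵢ/nᵢ), where nᵢ is the stratum total.
Stratum 1 (Site A): n = 287; a·d/n = 39·65/287 = 8.8328; b·c/n = 156·27/287 = 14.6760
Stratum 2 (Site B): n = 504; a·d/n = 69·173/504 = 23.6845; b·c/n = 114·148/504 = 33.4762
Stratum 3 (Site C): n = 443; a·d/n = 37·183/443 = 15.2844; b·c/n = 70·153/443 = 24.1761
OR_MH = (8.8328 + 23.6845 + 15.2844) / (14.6760 + 33.4762 + 24.1761) = 47.8017 / 72.3282 = 0.66090

0.66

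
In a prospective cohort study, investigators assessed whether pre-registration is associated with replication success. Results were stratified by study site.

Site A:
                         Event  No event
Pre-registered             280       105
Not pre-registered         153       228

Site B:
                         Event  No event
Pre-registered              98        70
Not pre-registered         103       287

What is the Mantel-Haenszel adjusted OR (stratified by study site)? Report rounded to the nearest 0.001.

OR_MH = Σ(aᵢdᵢ/nᵢ) / Σ(bᵢcᵢ/nᵢ), where nᵢ is the stratum total.
Stratum 1 (Site A): n = 766; a·d/n = 280·228/766 = 83.3420; b·c/n = 105·153/766 = 20.9726
Stratum 2 (Site B): n = 558; a·d/n = 98·287/558 = 50.4050; b·c/n = 70·103/558 = 12.9211
OR_MH = (83.3420 + 50.4050) / (20.9726 + 12.9211) = 133.7471 / 33.8937 = 3.94607

3.946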